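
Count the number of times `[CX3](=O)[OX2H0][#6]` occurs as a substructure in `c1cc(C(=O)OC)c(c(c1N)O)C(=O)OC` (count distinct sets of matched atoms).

2

[CX3](=O)[OX2H0][#6] is the SMARTS for an ester: a carbonyl carbon bonded to an oxygen that is itself bonded to carbon (no H on that O).
The molecule carries 2 separate instances of a methyl-ester group (-C(=O)OCH3) meeting every constraint; each maps to a distinct set of atoms, giving 2 matches.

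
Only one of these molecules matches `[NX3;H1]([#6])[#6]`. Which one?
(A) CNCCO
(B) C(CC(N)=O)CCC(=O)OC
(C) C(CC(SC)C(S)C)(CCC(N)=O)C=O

A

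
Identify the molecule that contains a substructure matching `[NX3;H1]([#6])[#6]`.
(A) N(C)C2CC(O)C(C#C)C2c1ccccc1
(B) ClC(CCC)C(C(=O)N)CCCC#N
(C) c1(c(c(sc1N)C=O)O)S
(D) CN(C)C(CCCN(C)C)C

[NX3;H1]([#6])[#6] describes a trivalent nitrogen with one H, bonded to two carbons (a secondary amine).
(A) contains an N-methylamino group (-NHCH3), which satisfies every atom and bond constraint.
(B) has a primary amide (-C(=O)NH2) but the -C(=O)NH2 nitrogen has H2, not H1.
(C) has a primary amino group (-NH2) but the nitrogen has H2 and only one carbon neighbour.
(D) has a dimethylamino group (-N(CH3)2) but the nitrogen has H0, not H1.
So the answer is (A).

A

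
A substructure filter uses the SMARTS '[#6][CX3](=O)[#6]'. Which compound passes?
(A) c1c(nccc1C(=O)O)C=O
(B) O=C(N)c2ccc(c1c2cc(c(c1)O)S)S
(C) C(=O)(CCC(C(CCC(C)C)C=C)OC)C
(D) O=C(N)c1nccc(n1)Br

C

[#6][CX3](=O)[#6] describes a carbonyl carbon (no H) flanked by two carbons (a ketone).
(A) has an aldehyde (-CHO) but the carbonyl carbon has H1, so it is not flanked by two carbons.
(B) has a primary amide (-C(=O)NH2) but one neighbour of the carbonyl carbon is N, not C.
(C) contains an acetyl/ketone group (-C(=O)CH3), which satisfies every atom and bond constraint.
(D) has a primary amide (-C(=O)NH2) but one neighbour of the carbonyl carbon is N, not C.
So the answer is (C).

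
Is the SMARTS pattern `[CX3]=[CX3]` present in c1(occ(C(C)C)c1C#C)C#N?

No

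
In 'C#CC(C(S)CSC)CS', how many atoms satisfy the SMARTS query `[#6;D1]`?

The query [#6;D1] means: carbon bonded to exactly one heavy atom.
Check the 10 heavy atoms by environment: 3× C (D2) → no; 2× C (D3) → no; 2× S (D1) → no; 2× C (D1) → match; 1× S (D2) → no.
That gives 2 matching atoms.

2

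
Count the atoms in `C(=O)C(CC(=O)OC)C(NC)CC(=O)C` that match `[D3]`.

4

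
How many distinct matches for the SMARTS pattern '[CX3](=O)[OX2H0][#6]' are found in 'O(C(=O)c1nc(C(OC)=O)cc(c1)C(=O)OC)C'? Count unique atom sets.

[CX3](=O)[OX2H0][#6] is the SMARTS for an ester: a carbonyl carbon bonded to an oxygen that is itself bonded to carbon (no H on that O).
The molecule carries 3 separate instances of a methyl-ester group (-C(=O)OCH3) meeting every constraint; each maps to a distinct set of atoms, giving 3 matches.

3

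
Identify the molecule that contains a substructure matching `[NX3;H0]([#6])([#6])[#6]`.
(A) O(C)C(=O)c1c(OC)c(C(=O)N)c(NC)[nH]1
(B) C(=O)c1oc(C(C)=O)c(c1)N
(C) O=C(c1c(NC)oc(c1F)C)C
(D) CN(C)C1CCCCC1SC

[NX3;H0]([#6])([#6])[#6] describes a trivalent nitrogen with no H, bonded to three carbons (a tertiary amine).
(A) has an N-methylamino group (-NHCH3) but the nitrogen still has one H (H1), not H0.
(B) has a primary amino group (-NH2) but the nitrogen has H2, not H0 with three carbons.
(C) has an N-methylamino group (-NHCH3) but the nitrogen still has one H (H1), not H0.
(D) contains a dimethylamino group (-N(CH3)2), which satisfies every atom and bond constraint.
So the answer is (D).

D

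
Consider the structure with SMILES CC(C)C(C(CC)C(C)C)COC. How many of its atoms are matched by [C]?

12

Check the 13 heavy atoms by environment: 12× C → match; 1× O → no.
That gives 12 matching atoms.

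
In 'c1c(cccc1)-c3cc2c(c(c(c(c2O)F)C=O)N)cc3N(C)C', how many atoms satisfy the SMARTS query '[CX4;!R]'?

2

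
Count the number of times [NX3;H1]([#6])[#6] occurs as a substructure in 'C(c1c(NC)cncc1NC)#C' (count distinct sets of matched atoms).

2

[NX3;H1]([#6])[#6] is the SMARTS for a secondary amine: a trivalent nitrogen with one H, bonded to two carbons.
The molecule carries 2 separate instances of an N-methylamino group (-NHCH3) meeting every constraint; each maps to a distinct set of atoms, giving 2 matches.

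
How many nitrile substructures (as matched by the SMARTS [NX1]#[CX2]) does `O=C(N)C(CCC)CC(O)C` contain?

[NX1]#[CX2] is the SMARTS for a nitrile: a nitrogen triple-bonded to a two-connected carbon.
The molecule has a primary amide (-C(=O)NH2), but the nitrogen is NX3, not NX1; nothing else fits, so there are 0 matches.

0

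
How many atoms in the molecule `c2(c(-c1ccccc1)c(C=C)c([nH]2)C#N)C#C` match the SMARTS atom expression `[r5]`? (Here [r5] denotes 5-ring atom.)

The query [r5] means: r5 matches atoms in a five-membered ring.
Check the 17 heavy atoms by environment: 1× n (aromatic, in 5-ring) → match; 4× c (aromatic, in 5-ring) → match; 5× C (acyclic) → no; 1× N (acyclic) → no; 6× c (aromatic, in 6-ring) → no.
Summing the matching environments: 1 + 4 = 5 matching atoms.

5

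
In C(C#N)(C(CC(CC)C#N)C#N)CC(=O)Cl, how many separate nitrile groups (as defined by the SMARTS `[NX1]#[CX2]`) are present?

[NX1]#[CX2] is the SMARTS for a nitrile: a nitrogen triple-bonded to a two-connected carbon.
The molecule carries 3 separate instances of a nitrile (-C#N) meeting every constraint; each maps to a distinct set of atoms, giving 3 matches.

3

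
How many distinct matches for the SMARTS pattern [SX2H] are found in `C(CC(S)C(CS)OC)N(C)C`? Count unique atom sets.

2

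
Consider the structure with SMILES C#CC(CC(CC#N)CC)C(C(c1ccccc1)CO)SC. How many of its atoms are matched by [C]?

The query [C] means: uppercase C matches aliphatic (non-aromatic) carbon only.
Check the 22 heavy atoms by environment: 13× C → match; 1× S → no; 1× O → no; 6× c (aromatic) → no; 1× N → no.
That gives 13 matching atoms.

13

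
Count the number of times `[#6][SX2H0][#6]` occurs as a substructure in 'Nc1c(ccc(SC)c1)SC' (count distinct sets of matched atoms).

2

[#6][SX2H0][#6] is the SMARTS for a thioether: an aliphatic sulfur bridging two carbons with no H on the sulfur.
The molecule carries 2 separate instances of a methylthio ether (-SCH3) meeting every constraint; each maps to a distinct set of atoms, giving 2 matches.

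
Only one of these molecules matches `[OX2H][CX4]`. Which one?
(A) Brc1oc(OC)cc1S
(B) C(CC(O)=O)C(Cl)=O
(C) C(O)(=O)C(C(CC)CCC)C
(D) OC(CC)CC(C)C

D

[OX2H][CX4] describes a hydroxyl oxygen bound to an sp3 (X4) carbon (an aliphatic alcohol).
(A) has a methoxy ether (-OCH3) but the oxygen has H0 (ether), not H1.
(B) has a carboxylic acid group (-C(=O)OH) but the -OH is on a CX3 carbonyl carbon, not a CX4 carbon.
(C) has a carboxylic acid group (-C(=O)OH) but the -OH is on a CX3 carbonyl carbon, not a CX4 carbon.
(D) contains a hydroxyl group (-OH), which satisfies every atom and bond constraint.
So the answer is (D).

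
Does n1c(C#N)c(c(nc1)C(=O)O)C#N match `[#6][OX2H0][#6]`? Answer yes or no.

No

The pattern [#6][OX2H0][#6] describes an aliphatic oxygen bridging two carbons with no H on the oxygen — an ether.
The closest candidate here is a carboxylic acid group (-C(=O)OH), but the -OH oxygen has H1; the =O is OX1, not OX2. No other fragment satisfies the full query, so there is no match.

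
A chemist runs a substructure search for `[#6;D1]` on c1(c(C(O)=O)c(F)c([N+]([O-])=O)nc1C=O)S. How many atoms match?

0

The query [#6;D1] means: carbon bonded to exactly one heavy atom.
Check the 16 heavy atoms by environment: 1× n (aromatic, D2) → no; 5× c (aromatic, D3) → no; 1× F (D1) → no; 1× N (charge +1, D3) → no; 1× O (charge -1, D1) → no; 4× O (D1) → no; 1× S (D1) → no; 1× C (D2) → no; 1× C (D3) → no.
No environment satisfies the query, so 0 matching atoms.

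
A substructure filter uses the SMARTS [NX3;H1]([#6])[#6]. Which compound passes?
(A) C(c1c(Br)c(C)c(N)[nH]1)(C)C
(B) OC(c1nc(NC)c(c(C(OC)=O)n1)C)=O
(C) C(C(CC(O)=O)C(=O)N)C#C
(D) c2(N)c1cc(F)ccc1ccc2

B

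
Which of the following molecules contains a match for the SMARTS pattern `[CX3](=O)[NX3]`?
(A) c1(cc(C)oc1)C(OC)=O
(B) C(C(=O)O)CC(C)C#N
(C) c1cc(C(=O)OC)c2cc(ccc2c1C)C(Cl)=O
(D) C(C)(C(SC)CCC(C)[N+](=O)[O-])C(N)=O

D

[CX3](=O)[NX3] describes a carbonyl carbon bonded to a trivalent nitrogen (an amide).
(A) has a methyl-ester group (-C(=O)OCH3) but the carbonyl is bonded to O, not to an NX3 nitrogen.
(B) has a carboxylic acid group (-C(=O)OH) but the carbonyl is bonded to O, not to an NX3 nitrogen.
(C) has a methyl-ester group (-C(=O)OCH3) but the carbonyl is bonded to O, not to an NX3 nitrogen.
(D) contains a primary amide (-C(=O)NH2), which satisfies every atom and bond constraint.
So the answer is (D).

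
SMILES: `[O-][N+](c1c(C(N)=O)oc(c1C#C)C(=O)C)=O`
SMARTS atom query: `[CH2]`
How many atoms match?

0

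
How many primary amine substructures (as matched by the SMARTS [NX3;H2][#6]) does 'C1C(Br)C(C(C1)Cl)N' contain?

[NX3;H2][#6] is the SMARTS for a primary amine: a trivalent nitrogen with two H attached to carbon.
Exactly one fragment in the molecule meets all constraints, giving 1 match.

1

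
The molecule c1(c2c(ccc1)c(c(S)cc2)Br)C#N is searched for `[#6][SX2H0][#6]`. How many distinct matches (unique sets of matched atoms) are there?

0

[#6][SX2H0][#6] is the SMARTS for a thioether: an aliphatic sulfur bridging two carbons with no H on the sulfur.
The molecule has a thiol (-SH), but the sulfur has H1, not H0 bridging two carbons; nothing else fits, so there are 0 matches.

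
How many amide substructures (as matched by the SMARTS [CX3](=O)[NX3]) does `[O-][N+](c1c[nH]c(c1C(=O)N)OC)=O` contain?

[CX3](=O)[NX3] is the SMARTS for an amide: a carbonyl carbon bonded to a trivalent nitrogen.
Exactly one fragment in the molecule meets all constraints, giving 1 match.

1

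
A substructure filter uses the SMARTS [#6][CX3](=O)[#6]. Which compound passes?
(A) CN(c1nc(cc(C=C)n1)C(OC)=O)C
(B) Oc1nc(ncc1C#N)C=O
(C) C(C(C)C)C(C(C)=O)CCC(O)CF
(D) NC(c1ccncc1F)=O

C

[#6][CX3](=O)[#6] describes a carbonyl carbon (no H) flanked by two carbons (a ketone).
(A) has a methyl-ester group (-C(=O)OCH3) but one neighbour of the carbonyl carbon is O, not C.
(B) has an aldehyde (-CHO) but the carbonyl carbon has H1, so it is not flanked by two carbons.
(C) contains an acetyl/ketone group (-C(=O)CH3), which satisfies every atom and bond constraint.
(D) has a primary amide (-C(=O)NH2) but one neighbour of the carbonyl carbon is N, not C.
So the answer is (C).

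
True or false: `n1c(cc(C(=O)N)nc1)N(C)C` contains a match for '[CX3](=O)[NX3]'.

The pattern [CX3](=O)[NX3] describes a carbonyl carbon bonded to a trivalent nitrogen — an amide.
The molecule carries a primary amide (-C(=O)NH2), whose atoms satisfy every constraint of the query, so the pattern matches.

True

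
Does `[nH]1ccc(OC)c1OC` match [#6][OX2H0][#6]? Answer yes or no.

Yes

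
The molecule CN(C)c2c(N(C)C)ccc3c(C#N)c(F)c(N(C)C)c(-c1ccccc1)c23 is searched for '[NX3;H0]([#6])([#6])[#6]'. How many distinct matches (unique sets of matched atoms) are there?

[NX3;H0]([#6])([#6])[#6] is the SMARTS for a tertiary amine: a trivalent nitrogen with no H, bonded to three carbons.
The molecule carries 3 separate instances of a dimethylamino group (-N(CH3)2) meeting every constraint; each maps to a distinct set of atoms, giving 3 matches.

3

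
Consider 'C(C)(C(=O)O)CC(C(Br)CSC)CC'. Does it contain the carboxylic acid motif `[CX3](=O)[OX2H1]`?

Yes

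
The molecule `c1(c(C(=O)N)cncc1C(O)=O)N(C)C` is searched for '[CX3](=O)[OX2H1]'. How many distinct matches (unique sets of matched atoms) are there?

[CX3](=O)[OX2H1] is the SMARTS for a carboxylic acid: an sp2 carbon double-bonded to O and single-bonded to an -OH oxygen.
Exactly one fragment in the molecule meets all constraints, giving 1 match.

1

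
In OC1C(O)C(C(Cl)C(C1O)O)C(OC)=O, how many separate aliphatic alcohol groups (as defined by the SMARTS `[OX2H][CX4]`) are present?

4

[OX2H][CX4] is the SMARTS for an aliphatic alcohol: a hydroxyl oxygen bound to an sp3 (X4) carbon.
The molecule carries 4 separate instances of a hydroxyl group (-OH) meeting every constraint; each maps to a distinct set of atoms, giving 4 matches.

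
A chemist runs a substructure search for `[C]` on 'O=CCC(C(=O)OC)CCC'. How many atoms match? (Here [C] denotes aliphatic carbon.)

8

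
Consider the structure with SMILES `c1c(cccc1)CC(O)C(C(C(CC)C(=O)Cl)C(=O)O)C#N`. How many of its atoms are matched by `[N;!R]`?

1

The query [N;!R] means: aliphatic nitrogen not in a ring.
Check the 22 heavy atoms by environment: 10× C (acyclic) → no; 4× O (acyclic) → no; 1× Cl (acyclic) → no; 6× c (aromatic, in 6-ring) → no; 1× N (acyclic) → match.
That gives 1 matching atom.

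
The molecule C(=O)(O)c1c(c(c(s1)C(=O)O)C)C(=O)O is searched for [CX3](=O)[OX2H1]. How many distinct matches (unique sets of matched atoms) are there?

3

[CX3](=O)[OX2H1] is the SMARTS for a carboxylic acid: an sp2 carbon double-bonded to O and single-bonded to an -OH oxygen.
The molecule carries 3 separate instances of a carboxylic acid group (-C(=O)OH) meeting every constraint; each maps to a distinct set of atoms, giving 3 matches.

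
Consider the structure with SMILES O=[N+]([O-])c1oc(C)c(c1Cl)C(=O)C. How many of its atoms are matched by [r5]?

Check the 13 heavy atoms by environment: 1× o (aromatic, in 5-ring) → match; 4× c (aromatic, in 5-ring) → match; 1× N (charge +1, acyclic) → no; 1× O (charge -1, acyclic) → no; 2× O (acyclic) → no; 3× C (acyclic) → no; 1× Cl (acyclic) → no.
Summing the matching environments: 1 + 4 = 5 matching atoms.

5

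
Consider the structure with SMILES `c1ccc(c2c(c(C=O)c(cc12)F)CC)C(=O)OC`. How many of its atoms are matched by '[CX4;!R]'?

The query [CX4;!R] means: aliphatic carbon with four total connections, not in a ring.
Check the 19 heavy atoms by environment: 10× c (aromatic, X3, in 6-ring) → no; 2× C (X3, acyclic) → no; 2× O (X1, acyclic) → no; 1× O (X2, acyclic) → no; 3× C (X4, acyclic) → match; 1× F (X1, acyclic) → no.
That gives 3 matching atoms.

3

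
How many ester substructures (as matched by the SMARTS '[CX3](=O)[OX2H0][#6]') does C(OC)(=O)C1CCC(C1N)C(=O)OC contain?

2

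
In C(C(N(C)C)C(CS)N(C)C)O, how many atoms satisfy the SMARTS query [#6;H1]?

2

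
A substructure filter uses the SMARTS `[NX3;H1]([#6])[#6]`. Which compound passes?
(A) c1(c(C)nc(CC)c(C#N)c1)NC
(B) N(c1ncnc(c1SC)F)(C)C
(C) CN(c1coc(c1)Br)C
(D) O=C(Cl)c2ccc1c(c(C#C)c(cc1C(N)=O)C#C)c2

[NX3;H1]([#6])[#6] describes a trivalent nitrogen with one H, bonded to two carbons (a secondary amine).
(A) contains an N-methylamino group (-NHCH3), which satisfies every atom and bond constraint.
(B) has a dimethylamino group (-N(CH3)2) but the nitrogen has H0, not H1.
(C) has a dimethylamino group (-N(CH3)2) but the nitrogen has H0, not H1.
(D) has a primary amide (-C(=O)NH2) but the -C(=O)NH2 nitrogen has H2, not H1.
So the answer is (A).

A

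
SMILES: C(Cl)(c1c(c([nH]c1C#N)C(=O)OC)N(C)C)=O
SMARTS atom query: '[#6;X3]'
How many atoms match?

The query [#6;X3] means: any carbon (aromatic or not) with three total connections.
Check the 17 heavy atoms by environment: 1× n (aromatic, X3) → no; 4× c (aromatic, X3) → match; 2× C (X3) → match; 2× O (X1) → no; 1× O (X2) → no; 3× C (X4) → no; 1× C (X2) → no; 1× N (X1) → no; 1× N (X3) → no; 1× Cl (X1) → no.
Summing the matching environments: 4 + 2 = 6 matching atoms.

6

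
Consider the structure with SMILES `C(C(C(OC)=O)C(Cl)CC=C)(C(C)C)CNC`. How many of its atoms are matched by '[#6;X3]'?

3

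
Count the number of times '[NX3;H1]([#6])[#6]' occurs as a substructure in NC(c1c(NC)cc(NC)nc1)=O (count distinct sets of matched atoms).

[NX3;H1]([#6])[#6] is the SMARTS for a secondary amine: a trivalent nitrogen with one H, bonded to two carbons.
The molecule carries 2 separate instances of an N-methylamino group (-NHCH3) meeting every constraint; each maps to a distinct set of atoms, giving 2 matches.

2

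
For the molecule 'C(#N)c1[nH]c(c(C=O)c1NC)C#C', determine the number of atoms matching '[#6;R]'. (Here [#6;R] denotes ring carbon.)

4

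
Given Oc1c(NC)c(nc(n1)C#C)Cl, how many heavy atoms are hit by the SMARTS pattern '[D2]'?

The query [D2] means: atom with exactly two heavy-atom neighbours.
Check the 12 heavy atoms by environment: 2× n (aromatic, D2) → match; 4× c (aromatic, D3) → no; 1× C (D2) → match; 2× C (D1) → no; 1× Cl (D1) → no; 1× O (D1) → no; 1× N (D2) → match.
Summing the matching environments: 2 + 1 + 1 = 4 matching atoms.

4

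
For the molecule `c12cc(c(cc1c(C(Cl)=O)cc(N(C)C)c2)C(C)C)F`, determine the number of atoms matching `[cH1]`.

4

The query [cH1] means: aromatic carbon bearing exactly one hydrogen.
Check the 20 heavy atoms by environment: 6× c (aromatic, H0) → no; 4× c (aromatic, H1) → match; 1× C (H1) → no; 4× C (H3) → no; 1× C (H0) → no; 1× O (H0) → no; 1× Cl (H0) → no; 1× F (H0) → no; 1× N (H0) → no.
That gives 4 matching atoms.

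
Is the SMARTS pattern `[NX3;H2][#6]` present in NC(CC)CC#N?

Yes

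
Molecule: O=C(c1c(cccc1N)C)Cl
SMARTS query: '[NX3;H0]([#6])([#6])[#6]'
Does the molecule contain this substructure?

No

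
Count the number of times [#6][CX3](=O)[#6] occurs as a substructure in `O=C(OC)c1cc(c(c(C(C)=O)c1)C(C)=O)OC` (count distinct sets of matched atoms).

2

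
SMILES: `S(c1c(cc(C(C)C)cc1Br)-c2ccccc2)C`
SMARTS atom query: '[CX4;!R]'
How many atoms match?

Check the 18 heavy atoms by environment: 12× c (aromatic, X3, in 6-ring) → no; 1× Br (X1, acyclic) → no; 4× C (X4, acyclic) → match; 1× S (X2, acyclic) → no.
That gives 4 matching atoms.

4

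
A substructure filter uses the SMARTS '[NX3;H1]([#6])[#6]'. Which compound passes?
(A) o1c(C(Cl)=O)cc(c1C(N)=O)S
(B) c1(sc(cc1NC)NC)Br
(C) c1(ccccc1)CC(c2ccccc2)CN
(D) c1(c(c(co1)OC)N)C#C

[NX3;H1]([#6])[#6] describes a trivalent nitrogen with one H, bonded to two carbons (a secondary amine).
(A) has a primary amide (-C(=O)NH2) but the -C(=O)NH2 nitrogen has H2, not H1.
(B) contains an N-methylamino group (-NHCH3), which satisfies every atom and bond constraint.
(C) has a primary amino group (-NH2) but the nitrogen has H2 and only one carbon neighbour.
(D) has a primary amino group (-NH2) but the nitrogen has H2 and only one carbon neighbour.
So the answer is (B).

B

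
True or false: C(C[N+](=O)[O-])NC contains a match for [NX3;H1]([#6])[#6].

True

The pattern [NX3;H1]([#6])[#6] describes a trivalent nitrogen with one H, bonded to two carbons — a secondary amine.
The molecule carries an N-methylamino group (-NHCH3), whose atoms satisfy every constraint of the query, so the pattern matches.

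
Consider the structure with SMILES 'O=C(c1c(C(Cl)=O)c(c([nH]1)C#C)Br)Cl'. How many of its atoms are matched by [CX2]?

2

The query [CX2] means: C with X2: aliphatic carbon with exactly 2 total connections.
Check the 14 heavy atoms by environment: 1× n (aromatic, X3) → no; 4× c (aromatic, X3) → no; 1× Br (X1) → no; 2× C (X2) → match; 2× C (X3) → no; 2× O (X1) → no; 2× Cl (X1) → no.
That gives 2 matching atoms.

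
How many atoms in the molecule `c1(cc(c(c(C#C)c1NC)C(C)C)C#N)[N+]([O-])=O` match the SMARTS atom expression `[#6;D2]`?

Check the 18 heavy atoms by environment: 5× c (aromatic, D3) → no; 1× c (aromatic, D2) → match; 2× C (D2) → match; 4× C (D1) → no; 1× N (D2) → no; 1× N (D1) → no; 1× N (charge +1, D3) → no; 1× O (charge -1, D1) → no; 1× O (D1) → no; 1× C (D3) → no.
Summing the matching environments: 1 + 2 = 3 matching atoms.

3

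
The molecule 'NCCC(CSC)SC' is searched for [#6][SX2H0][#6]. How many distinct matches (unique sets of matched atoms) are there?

[#6][SX2H0][#6] is the SMARTS for a thioether: an aliphatic sulfur bridging two carbons with no H on the sulfur.
The molecule carries 2 separate instances of a methylthio ether (-SCH3) meeting every constraint; each maps to a distinct set of atoms, giving 2 matches.

2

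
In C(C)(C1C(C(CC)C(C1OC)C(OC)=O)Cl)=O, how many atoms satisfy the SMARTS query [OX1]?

2

Check the 17 heavy atoms by environment: 10× C (X4) → no; 2× C (X3) → no; 2× O (X1) → match; 2× O (X2) → no; 1× Cl (X1) → no.
That gives 2 matching atoms.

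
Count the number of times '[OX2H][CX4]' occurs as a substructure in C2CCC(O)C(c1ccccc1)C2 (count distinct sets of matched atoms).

[OX2H][CX4] is the SMARTS for an aliphatic alcohol: a hydroxyl oxygen bound to an sp3 (X4) carbon.
Exactly one fragment in the molecule meets all constraints, giving 1 match.

1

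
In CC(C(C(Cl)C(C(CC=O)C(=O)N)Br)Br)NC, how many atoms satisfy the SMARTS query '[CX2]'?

0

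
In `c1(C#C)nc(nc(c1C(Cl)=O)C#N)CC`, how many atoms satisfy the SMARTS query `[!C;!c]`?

5

The query [!C;!c] means: neither aliphatic nor aromatic carbon — same as [!#6].
Check the 15 heavy atoms by environment: 2× n (aromatic) → match; 4× c (aromatic) → no; 6× C → no; 1× O → match; 1× Cl → match; 1× N → match.
Summing the matching environments: 2 + 1 + 1 + 1 = 5 matching atoms.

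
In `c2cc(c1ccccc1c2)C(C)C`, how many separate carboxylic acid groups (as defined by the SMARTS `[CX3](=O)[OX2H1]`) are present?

0

[CX3](=O)[OX2H1] is the SMARTS for a carboxylic acid: an sp2 carbon double-bonded to O and single-bonded to an -OH oxygen.
No fragment in the molecule satisfies every constraint, giving 0 matches.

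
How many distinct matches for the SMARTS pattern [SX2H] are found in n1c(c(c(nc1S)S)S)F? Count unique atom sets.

3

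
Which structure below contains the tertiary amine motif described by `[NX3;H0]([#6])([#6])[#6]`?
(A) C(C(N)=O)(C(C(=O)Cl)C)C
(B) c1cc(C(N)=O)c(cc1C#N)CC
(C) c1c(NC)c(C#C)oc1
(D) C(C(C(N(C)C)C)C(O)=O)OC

D

[NX3;H0]([#6])([#6])[#6] describes a trivalent nitrogen with no H, bonded to three carbons (a tertiary amine).
(A) has a primary amide (-C(=O)NH2) but the amide nitrogen has H2 and only one carbon neighbour.
(B) has a primary amide (-C(=O)NH2) but the amide nitrogen has H2 and only one carbon neighbour.
(C) has an N-methylamino group (-NHCH3) but the nitrogen still has one H (H1), not H0.
(D) contains a dimethylamino group (-N(CH3)2), which satisfies every atom and bond constraint.
So the answer is (D).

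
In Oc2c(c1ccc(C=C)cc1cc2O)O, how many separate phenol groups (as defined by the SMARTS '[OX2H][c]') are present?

3

[OX2H][c] is the SMARTS for a phenol: a hydroxyl oxygen attached to an aromatic carbon.
The molecule carries 3 separate instances of a hydroxyl group (-OH) meeting every constraint; each maps to a distinct set of atoms, giving 3 matches.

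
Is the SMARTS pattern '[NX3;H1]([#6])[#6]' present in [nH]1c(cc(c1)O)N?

No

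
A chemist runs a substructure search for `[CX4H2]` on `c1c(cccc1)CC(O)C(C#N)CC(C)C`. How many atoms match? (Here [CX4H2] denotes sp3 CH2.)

2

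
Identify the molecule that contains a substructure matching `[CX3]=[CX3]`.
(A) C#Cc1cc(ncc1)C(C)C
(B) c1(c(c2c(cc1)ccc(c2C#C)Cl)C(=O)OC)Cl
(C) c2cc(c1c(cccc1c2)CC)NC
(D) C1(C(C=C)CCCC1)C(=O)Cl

D

[CX3]=[CX3] describes a non-aromatic C=C double bond between two sp2 carbons (an alkene).
(A) has an ethynyl group (-C#CH) but the C-C bond is a triple bond, not a double bond.
(B) has an ethynyl group (-C#CH) but the C-C bond is a triple bond, not a double bond.
(C) has an ethyl group (-CH2CH3) but its C-C bond is a single bond between CX4 carbons, not CX3=CX3.
(D) contains a vinyl group (-CH=CH2), which satisfies every atom and bond constraint.
So the answer is (D).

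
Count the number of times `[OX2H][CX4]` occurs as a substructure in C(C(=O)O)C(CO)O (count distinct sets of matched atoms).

2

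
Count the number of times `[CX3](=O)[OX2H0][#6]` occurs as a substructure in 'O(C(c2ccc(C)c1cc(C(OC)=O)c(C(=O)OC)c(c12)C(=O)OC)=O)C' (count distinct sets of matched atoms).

4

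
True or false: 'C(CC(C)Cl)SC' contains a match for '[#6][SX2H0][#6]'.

The pattern [#6][SX2H0][#6] describes an aliphatic sulfur bridging two carbons with no H on the sulfur — a thioether.
The molecule carries a methylthio ether (-SCH3), whose atoms satisfy every constraint of the query, so the pattern matches.

True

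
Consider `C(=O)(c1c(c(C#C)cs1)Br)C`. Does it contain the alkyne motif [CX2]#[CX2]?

Yes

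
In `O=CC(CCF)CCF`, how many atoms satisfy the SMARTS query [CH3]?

0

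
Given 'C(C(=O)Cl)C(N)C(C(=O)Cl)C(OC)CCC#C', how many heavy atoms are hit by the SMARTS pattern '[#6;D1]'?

2

The query [#6;D1] means: carbon bonded to exactly one heavy atom.
Check the 17 heavy atoms by environment: 4× C (D2) → no; 5× C (D3) → no; 2× O (D1) → no; 2× Cl (D1) → no; 1× N (D1) → no; 2× C (D1) → match; 1× O (D2) → no.
That gives 2 matching atoms.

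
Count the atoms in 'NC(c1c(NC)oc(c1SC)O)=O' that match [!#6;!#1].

6

Check the 13 heavy atoms by environment: 1× o (aromatic) → match; 4× c (aromatic) → no; 1× S → match; 3× C → no; 2× O → match; 2× N → match.
Summing the matching environments: 1 + 1 + 2 + 2 = 6 matching atoms.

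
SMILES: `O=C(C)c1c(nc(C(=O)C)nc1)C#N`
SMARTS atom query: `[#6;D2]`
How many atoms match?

Check the 14 heavy atoms by environment: 2× n (aromatic, D2) → no; 3× c (aromatic, D3) → no; 1× c (aromatic, D2) → match; 2× C (D3) → no; 2× O (D1) → no; 2× C (D1) → no; 1× C (D2) → match; 1× N (D1) → no.
Summing the matching environments: 1 + 1 = 2 matching atoms.

2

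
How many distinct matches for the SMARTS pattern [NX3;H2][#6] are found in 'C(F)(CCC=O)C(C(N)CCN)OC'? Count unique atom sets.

2

[NX3;H2][#6] is the SMARTS for a primary amine: a trivalent nitrogen with two H attached to carbon.
The molecule carries 2 separate instances of a primary amino group (-NH2) meeting every constraint; each maps to a distinct set of atoms, giving 2 matches.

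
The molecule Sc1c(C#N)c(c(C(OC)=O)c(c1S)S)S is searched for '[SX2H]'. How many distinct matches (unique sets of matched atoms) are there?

4

[SX2H] is the SMARTS for a thiol: an aliphatic sulfur with two connections, one being H.
The molecule carries 4 separate instances of a thiol (-SH) meeting every constraint; each maps to a distinct set of atoms, giving 4 matches.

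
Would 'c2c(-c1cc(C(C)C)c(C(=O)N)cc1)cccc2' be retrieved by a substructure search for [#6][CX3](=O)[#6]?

No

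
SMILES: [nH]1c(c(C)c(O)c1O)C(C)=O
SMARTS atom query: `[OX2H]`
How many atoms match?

2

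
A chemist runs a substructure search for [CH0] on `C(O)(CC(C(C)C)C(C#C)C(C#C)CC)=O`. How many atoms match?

The query [CH0] means: aliphatic carbon with no attached hydrogen.
Check the 16 heavy atoms by environment: 2× C (H2) → no; 6× C (H1) → no; 3× C (H0) → match; 1× O (H0) → no; 1× O (H1) → no; 3× C (H3) → no.
That gives 3 matching atoms.

3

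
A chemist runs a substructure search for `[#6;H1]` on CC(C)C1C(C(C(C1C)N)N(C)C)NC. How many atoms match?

6

Check the 15 heavy atoms by environment: 6× C (H1) → match; 6× C (H3) → no; 1× N (H0) → no; 1× N (H2) → no; 1× N (H1) → no.
That gives 6 matching atoms.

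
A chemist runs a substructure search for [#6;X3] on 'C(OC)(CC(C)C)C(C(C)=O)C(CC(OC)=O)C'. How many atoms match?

2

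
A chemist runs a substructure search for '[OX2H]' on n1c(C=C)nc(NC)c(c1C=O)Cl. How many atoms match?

0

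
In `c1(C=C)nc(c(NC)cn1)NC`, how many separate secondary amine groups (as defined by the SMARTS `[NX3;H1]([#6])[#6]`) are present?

2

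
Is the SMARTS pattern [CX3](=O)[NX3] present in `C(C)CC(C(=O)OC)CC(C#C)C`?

No

The pattern [CX3](=O)[NX3] describes a carbonyl carbon bonded to a trivalent nitrogen — an amide.
The closest candidate here is a methyl-ester group (-C(=O)OCH3), but the carbonyl is bonded to O, not to an NX3 nitrogen. No other fragment satisfies the full query, so there is no match.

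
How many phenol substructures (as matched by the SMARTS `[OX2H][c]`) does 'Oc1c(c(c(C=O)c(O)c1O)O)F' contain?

4

[OX2H][c] is the SMARTS for a phenol: a hydroxyl oxygen attached to an aromatic carbon.
The molecule carries 4 separate instances of a hydroxyl group (-OH) meeting every constraint; each maps to a distinct set of atoms, giving 4 matches.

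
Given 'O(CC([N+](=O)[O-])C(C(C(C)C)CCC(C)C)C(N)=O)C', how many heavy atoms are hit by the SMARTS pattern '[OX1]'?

The query [OX1] means: aliphatic oxygen with one total connection — typically a carbonyl =O or an oxide.
Check the 20 heavy atoms by environment: 13× C (X4) → no; 1× N (charge +1, X3) → no; 1× O (charge -1, X1) → match; 2× O (X1) → match; 1× C (X3) → no; 1× N (X3) → no; 1× O (X2) → no.
Summing the matching environments: 1 + 2 = 3 matching atoms.

3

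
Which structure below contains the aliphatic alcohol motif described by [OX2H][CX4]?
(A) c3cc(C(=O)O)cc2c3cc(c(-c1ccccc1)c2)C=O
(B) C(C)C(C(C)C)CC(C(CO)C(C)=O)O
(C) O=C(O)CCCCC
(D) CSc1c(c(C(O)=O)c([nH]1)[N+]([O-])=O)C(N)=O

[OX2H][CX4] describes a hydroxyl oxygen bound to an sp3 (X4) carbon (an aliphatic alcohol).
(A) has a carboxylic acid group (-C(=O)OH) but the -OH is on a CX3 carbonyl carbon, not a CX4 carbon.
(B) contains a hydroxyl group (-OH), which satisfies every atom and bond constraint.
(C) has a carboxylic acid group (-C(=O)OH) but the -OH is on a CX3 carbonyl carbon, not a CX4 carbon.
(D) has a carboxylic acid group (-C(=O)OH) but the -OH is on a CX3 carbonyl carbon, not a CX4 carbon.
So the answer is (B).

B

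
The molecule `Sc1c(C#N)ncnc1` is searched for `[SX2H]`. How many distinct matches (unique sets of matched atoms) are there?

1

[SX2H] is the SMARTS for a thiol: an aliphatic sulfur with two connections, one being H.
Exactly one fragment in the molecule meets all constraints, giving 1 match.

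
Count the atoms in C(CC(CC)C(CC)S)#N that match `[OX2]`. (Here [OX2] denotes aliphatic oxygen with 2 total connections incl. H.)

The query [OX2] means: aliphatic oxygen with two total connections — ether, hydroxyl, or ester single-bond O.
Check the 10 heavy atoms by environment: 7× C (X4) → no; 1× C (X2) → no; 1× N (X1) → no; 1× S (X2) → no.
No environment satisfies the query, so 0 matching atoms.

0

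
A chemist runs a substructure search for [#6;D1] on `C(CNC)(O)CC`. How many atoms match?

2

Check the 7 heavy atoms by environment: 2× C (D2) → no; 1× C (D3) → no; 1× O (D1) → no; 2× C (D1) → match; 1× N (D2) → no.
That gives 2 matching atoms.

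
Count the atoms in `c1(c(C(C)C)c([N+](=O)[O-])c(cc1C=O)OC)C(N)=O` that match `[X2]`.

1

Check the 19 heavy atoms by environment: 6× c (aromatic, X3) → no; 2× C (X3) → no; 3× O (X1) → no; 1× N (X3) → no; 4× C (X4) → no; 1× N (charge +1, X3) → no; 1× O (charge -1, X1) → no; 1× O (X2) → match.
That gives 1 matching atom.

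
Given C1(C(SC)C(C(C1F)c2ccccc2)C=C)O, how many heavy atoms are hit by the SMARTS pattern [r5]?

5

The query [r5] means: r5 matches atoms in a five-membered ring.
Check the 17 heavy atoms by environment: 5× C (in 5-ring) → match; 1× O (acyclic) → no; 1× S (acyclic) → no; 3× C (acyclic) → no; 1× F (acyclic) → no; 6× c (aromatic, in 6-ring) → no.
That gives 5 matching atoms.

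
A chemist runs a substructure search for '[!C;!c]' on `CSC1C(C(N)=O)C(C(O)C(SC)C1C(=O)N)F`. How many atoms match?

8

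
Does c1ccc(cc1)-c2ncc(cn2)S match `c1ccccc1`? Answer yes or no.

Yes

The pattern c1ccccc1 describes six aromatic carbons in a ring — a benzene ring.
The molecule carries a phenyl ring, whose atoms satisfy every constraint of the query, so the pattern matches.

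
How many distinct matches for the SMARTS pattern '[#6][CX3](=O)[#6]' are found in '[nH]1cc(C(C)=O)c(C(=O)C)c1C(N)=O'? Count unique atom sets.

2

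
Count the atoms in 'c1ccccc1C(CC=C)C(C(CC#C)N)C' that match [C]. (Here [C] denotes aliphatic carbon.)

10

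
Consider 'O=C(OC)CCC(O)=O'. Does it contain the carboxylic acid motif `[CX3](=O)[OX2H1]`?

Yes

The pattern [CX3](=O)[OX2H1] describes an sp2 carbon double-bonded to O and single-bonded to an -OH oxygen — a carboxylic acid.
The molecule carries a carboxylic acid group (-C(=O)OH), whose atoms satisfy every constraint of the query, so the pattern matches.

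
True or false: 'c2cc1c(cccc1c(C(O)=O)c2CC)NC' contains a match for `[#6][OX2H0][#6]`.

The pattern [#6][OX2H0][#6] describes an aliphatic oxygen bridging two carbons with no H on the oxygen — an ether.
The closest candidate here is a carboxylic acid group (-C(=O)OH), but the -OH oxygen has H1; the =O is OX1, not OX2. No other fragment satisfies the full query, so there is no match.

False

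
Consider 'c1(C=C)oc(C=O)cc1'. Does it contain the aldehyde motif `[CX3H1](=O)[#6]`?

Yes

The pattern [CX3H1](=O)[#6] describes an sp2 carbon with one H, double-bonded to O and single-bonded to carbon — an aldehyde.
The molecule carries an aldehyde (-CHO), whose atoms satisfy every constraint of the query, so the pattern matches.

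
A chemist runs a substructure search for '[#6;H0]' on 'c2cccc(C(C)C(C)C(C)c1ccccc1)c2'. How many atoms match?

2

The query [#6;H0] means: any carbon with no attached hydrogen.
Check the 18 heavy atoms by environment: 3× C (H3) → no; 3× C (H1) → no; 2× c (aromatic, H0) → match; 10× c (aromatic, H1) → no.
That gives 2 matching atoms.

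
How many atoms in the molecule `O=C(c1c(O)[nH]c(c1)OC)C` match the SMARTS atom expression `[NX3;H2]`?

Check the 11 heavy atoms by environment: 1× n (aromatic, H1, X3) → no; 3× c (aromatic, H0, X3) → no; 1× c (aromatic, H1, X3) → no; 1× C (H0, X3) → no; 1× O (H0, X1) → no; 2× C (H3, X4) → no; 1× O (H0, X2) → no; 1× O (H1, X2) → no.
No environment satisfies the query, so 0 matching atoms.

0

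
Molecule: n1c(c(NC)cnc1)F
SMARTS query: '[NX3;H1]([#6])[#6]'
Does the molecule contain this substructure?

The pattern [NX3;H1]([#6])[#6] describes a trivalent nitrogen with one H, bonded to two carbons — a secondary amine.
The molecule carries an N-methylamino group (-NHCH3), whose atoms satisfy every constraint of the query, so the pattern matches.

Yes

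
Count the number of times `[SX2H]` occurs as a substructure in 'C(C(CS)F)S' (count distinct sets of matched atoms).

2

[SX2H] is the SMARTS for a thiol: an aliphatic sulfur with two connections, one being H.
The molecule carries 2 separate instances of a thiol (-SH) meeting every constraint; each maps to a distinct set of atoms, giving 2 matches.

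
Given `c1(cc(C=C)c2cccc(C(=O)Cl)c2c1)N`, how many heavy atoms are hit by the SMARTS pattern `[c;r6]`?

The query [c;r6] means: aromatic carbon that belongs to a six-membered ring.
Check the 16 heavy atoms by environment: 10× c (aromatic, in 6-ring) → match; 3× C (acyclic) → no; 1× O (acyclic) → no; 1× Cl (acyclic) → no; 1× N (acyclic) → no.
That gives 10 matching atoms.

10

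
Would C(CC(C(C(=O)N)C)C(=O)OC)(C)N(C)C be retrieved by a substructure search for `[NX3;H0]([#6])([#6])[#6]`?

The pattern [NX3;H0]([#6])([#6])[#6] describes a trivalent nitrogen with no H, bonded to three carbons — a tertiary amine.
The molecule carries a dimethylamino group (-N(CH3)2), whose atoms satisfy every constraint of the query, so the pattern matches.

Yes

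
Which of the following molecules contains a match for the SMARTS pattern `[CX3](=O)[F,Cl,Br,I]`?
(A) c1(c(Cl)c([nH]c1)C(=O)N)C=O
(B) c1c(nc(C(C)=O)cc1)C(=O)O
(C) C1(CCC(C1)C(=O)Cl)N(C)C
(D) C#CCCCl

C

[CX3](=O)[F,Cl,Br,I] describes a carbonyl carbon bonded to a halogen (an acyl halide).
(A) has a chloro substituent but the Cl is not on a carbonyl carbon.
(B) has a carboxylic acid group (-C(=O)OH) but the carbonyl is bonded to -OH, not to a halogen.
(C) contains an acyl chloride (-C(=O)Cl), which satisfies every atom and bond constraint.
(D) has a chloro substituent but the Cl is not on a carbonyl carbon.
So the answer is (C).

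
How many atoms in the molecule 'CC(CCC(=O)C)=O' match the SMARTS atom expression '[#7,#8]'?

The query [#7,#8] means: nitrogen or oxygen (comma = OR).
Check the 8 heavy atoms by environment: 6× C → no; 2× O → match.
That gives 2 matching atoms.

2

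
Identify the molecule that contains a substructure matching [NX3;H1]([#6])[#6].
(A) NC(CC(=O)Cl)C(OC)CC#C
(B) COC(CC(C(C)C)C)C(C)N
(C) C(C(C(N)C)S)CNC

[NX3;H1]([#6])[#6] describes a trivalent nitrogen with one H, bonded to two carbons (a secondary amine).
(A) has a primary amino group (-NH2) but the nitrogen has H2 and only one carbon neighbour.
(B) has a primary amino group (-NH2) but the nitrogen has H2 and only one carbon neighbour.
(C) contains an N-methylamino group (-NHCH3), which satisfies every atom and bond constraint.
So the answer is (C).

C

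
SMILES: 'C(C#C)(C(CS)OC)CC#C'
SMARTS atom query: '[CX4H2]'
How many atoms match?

Check the 11 heavy atoms by environment: 2× C (H2, X4) → match; 2× C (H1, X4) → no; 2× C (H0, X2) → no; 2× C (H1, X2) → no; 1× O (H0, X2) → no; 1× C (H3, X4) → no; 1× S (H1, X2) → no.
That gives 2 matching atoms.

2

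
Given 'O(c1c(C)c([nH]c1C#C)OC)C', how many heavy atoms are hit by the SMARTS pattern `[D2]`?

4

Check the 12 heavy atoms by environment: 1× n (aromatic, D2) → match; 4× c (aromatic, D3) → no; 1× C (D2) → match; 4× C (D1) → no; 2× O (D2) → match.
Summing the matching environments: 1 + 1 + 2 = 4 matching atoms.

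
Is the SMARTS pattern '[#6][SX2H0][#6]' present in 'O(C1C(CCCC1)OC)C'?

No

The pattern [#6][SX2H0][#6] describes an aliphatic sulfur bridging two carbons with no H on the sulfur — a thioether.
The closest candidate here is a methoxy ether (-OCH3), but the bridging atom is O, not S. No other fragment satisfies the full query, so there is no match.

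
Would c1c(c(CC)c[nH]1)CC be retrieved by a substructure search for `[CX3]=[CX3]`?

No

The pattern [CX3]=[CX3] describes a non-aromatic C=C double bond between two sp2 carbons — an alkene.
The closest candidate here is an ethyl group (-CH2CH3), but its C-C bond is a single bond between CX4 carbons, not CX3=CX3. No other fragment satisfies the full query, so there is no match.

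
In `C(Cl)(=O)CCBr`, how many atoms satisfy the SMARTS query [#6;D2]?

2

The query [#6;D2] means: any carbon bonded to exactly two heavy atoms.
Check the 6 heavy atoms by environment: 2× C (D2) → match; 1× C (D3) → no; 1× O (D1) → no; 1× Cl (D1) → no; 1× Br (D1) → no.
That gives 2 matching atoms.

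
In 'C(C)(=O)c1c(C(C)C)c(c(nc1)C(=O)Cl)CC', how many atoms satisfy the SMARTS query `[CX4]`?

The query [CX4] means: C with X4: aliphatic carbon with exactly 4 total connections (bonds + H).
Check the 17 heavy atoms by environment: 1× n (aromatic, X2) → no; 5× c (aromatic, X3) → no; 2× C (X3) → no; 2× O (X1) → no; 6× C (X4) → match; 1× Cl (X1) → no.
That gives 6 matching atoms.

6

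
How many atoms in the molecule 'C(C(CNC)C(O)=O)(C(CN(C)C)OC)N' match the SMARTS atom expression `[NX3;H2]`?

Check the 16 heavy atoms by environment: 2× C (H2, X4) → no; 3× C (H1, X4) → no; 1× C (H0, X3) → no; 1× O (H0, X1) → no; 1× O (H1, X2) → no; 1× O (H0, X2) → no; 4× C (H3, X4) → no; 1× N (H1, X3) → no; 1× N (H0, X3) → no; 1× N (H2, X3) → match.
That gives 1 matching atom.

1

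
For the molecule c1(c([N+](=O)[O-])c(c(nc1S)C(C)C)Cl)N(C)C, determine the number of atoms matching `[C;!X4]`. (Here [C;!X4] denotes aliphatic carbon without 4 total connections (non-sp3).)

0

The query [C;!X4] means: aliphatic carbon that does not have four total connections.
Check the 17 heavy atoms by environment: 1× n (aromatic, X2) → no; 5× c (aromatic, X3) → no; 1× S (X2) → no; 1× N (X3) → no; 5× C (X4) → no; 1× N (charge +1, X3) → no; 1× O (charge -1, X1) → no; 1× O (X1) → no; 1× Cl (X1) → no.
No environment satisfies the query, so 0 matching atoms.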